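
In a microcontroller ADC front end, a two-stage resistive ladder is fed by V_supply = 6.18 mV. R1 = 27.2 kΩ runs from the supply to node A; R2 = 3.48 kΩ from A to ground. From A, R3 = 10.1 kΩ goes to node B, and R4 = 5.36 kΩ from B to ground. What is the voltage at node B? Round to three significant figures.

V_B ≈ 0.203 mV

Node A sees R2 in parallel with the series input of stage 2, R3 + R4 = 15.46 kΩ.
Effective lower resistance at A: R2 ‖ 15.46 = 2.841 kΩ.
V_A = 6.18 × 2.841/(27.2 + 2.841) = 0.5844 mV.
V_B = V_A × 0.3467 = 0.2026 mV.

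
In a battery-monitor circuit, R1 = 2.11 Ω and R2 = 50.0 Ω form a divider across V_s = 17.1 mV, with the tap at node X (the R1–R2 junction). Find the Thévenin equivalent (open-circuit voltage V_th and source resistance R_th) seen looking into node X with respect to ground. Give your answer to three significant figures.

V_th ≈ 16.4 mV, R_th ≈ 2.02 Ω

V_th is the unloaded tap voltage: V_s · R2/(R1+R2) = 17.1 × 0.9595 = 16.41 mV.
Zeroing V_s shorts the top of R1 to ground, so R_th = R1 ‖ R2 = 2.025 Ω.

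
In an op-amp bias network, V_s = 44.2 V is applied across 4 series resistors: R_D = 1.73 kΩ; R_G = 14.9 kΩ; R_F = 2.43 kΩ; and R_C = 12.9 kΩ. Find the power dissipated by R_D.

P ≈ 3.31 mW

Series current I = V_s/ΣR = 44.2/31.96 = 1.383 mA.
P(R_D) = I²·R_D = (1.383)² × 1.73 = 3.309 mW.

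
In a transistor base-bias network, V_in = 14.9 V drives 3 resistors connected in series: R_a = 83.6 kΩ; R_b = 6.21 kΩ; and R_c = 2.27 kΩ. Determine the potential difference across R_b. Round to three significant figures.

V ≈ 1.00 V

Series total: ΣR = 83.6 + 6.21 + 2.27 = 92.08 kΩ.
V = V_in · R/ΣR = 14.9 × 0.06744 = 1.005 V.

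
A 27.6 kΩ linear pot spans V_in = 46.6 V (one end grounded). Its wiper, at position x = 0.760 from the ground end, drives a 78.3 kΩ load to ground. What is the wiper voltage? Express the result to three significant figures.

Split the track: R_lower = x·R_p = 20.98 kΩ, R_upper = (1−x)·R_p = 6.624 kΩ.
Lower segment in parallel with the load: 20.98 ‖ 78.3 = 16.54 kΩ.
V_out = 46.6 × 16.54/(6.624 + 16.54) = 33.28 V.

V_out ≈ 33.3 V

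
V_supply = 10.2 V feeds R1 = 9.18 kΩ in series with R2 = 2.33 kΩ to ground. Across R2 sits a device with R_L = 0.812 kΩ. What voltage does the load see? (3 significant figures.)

V_out ≈ 0.628 V

R2 ‖ R_L = (2.33 × 0.812)/(2.33 + 0.812) = 0.6022 kΩ.
Now apply the divider: V_out = 10.2 × 0.06156 = 0.6279 V.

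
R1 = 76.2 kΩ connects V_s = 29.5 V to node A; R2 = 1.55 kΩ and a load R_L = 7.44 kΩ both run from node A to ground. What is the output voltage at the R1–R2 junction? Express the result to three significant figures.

V_out ≈ 0.488 V

The load sits in parallel with R2, giving an effective lower resistance R2' = R2·R_L/(R2+R_L) = 1.283 kΩ.
Voltage divider with the loaded lower leg: V_out = 29.5 × 1.283/(76.2 + 1.283) = 29.5 × 0.01656 = 0.4884 V.
(Unloaded it would be 0.588 V; the load pulls it down.)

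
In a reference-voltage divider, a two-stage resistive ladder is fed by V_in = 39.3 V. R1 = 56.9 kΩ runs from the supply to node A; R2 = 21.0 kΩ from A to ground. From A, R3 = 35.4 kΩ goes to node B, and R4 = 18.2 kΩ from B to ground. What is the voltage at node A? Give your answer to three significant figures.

Node A sees R2 in parallel with the series input of stage 2, R3 + R4 = 53.60 kΩ.
Effective lower resistance at A: R2 ‖ 53.60 = 15.09 kΩ.
So V_A = 39.3 × 0.2096 = 8.237 V.

V_A ≈ 8.24 V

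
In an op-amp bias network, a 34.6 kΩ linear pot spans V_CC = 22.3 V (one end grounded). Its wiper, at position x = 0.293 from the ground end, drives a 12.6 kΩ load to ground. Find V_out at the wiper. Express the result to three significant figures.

V_out ≈ 4.16 V

Lower segment x·R_p = 10.14 kΩ; upper segment (1−x)·R_p = 24.46 kΩ.
(x·R_p) ‖ R_L = 5.618 kΩ.
V_out = 22.3 × 5.618/(24.46 + 5.618) = 4.165 V.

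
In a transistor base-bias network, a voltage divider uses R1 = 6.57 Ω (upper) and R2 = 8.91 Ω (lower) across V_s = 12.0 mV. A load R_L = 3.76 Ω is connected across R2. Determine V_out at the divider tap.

R2 ‖ R_L = (8.91 × 3.76)/(8.91 + 3.76) = 2.644 Ω.
Then V_out = V_s · R2'/(R1 + R2') = 12.0 × 2.644/9.214 = 3.444 mV.

V_out ≈ 3.44 mV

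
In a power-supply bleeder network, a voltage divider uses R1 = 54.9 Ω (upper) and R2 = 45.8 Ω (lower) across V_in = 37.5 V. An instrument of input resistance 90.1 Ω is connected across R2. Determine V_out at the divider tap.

V_out ≈ 13.4 V

R2 ‖ R_L = (45.8 × 90.1)/(45.8 + 90.1) = 30.36 Ω.
Voltage divider with the loaded lower leg: V_out = 37.5 × 30.36/(54.9 + 30.36) = 37.5 × 0.3561 = 13.35 V.
(Unloaded it would be 17.1 V; the load pulls it down.)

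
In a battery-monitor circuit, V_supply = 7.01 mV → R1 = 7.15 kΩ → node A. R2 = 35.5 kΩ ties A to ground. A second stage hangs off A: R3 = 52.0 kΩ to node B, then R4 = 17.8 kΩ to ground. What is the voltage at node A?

Node A sees R2 in parallel with the series input of stage 2, R3 + R4 = 69.80 kΩ.
Effective lower resistance at A: R2 ‖ 69.80 = 23.53 kΩ.
So V_A = 7.01 × 0.7670 = 5.376 mV.

V_A ≈ 5.38 mV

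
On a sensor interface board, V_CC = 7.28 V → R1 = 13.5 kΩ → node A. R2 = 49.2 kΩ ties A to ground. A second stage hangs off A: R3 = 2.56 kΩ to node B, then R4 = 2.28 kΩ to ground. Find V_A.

Looking into the second stage from A: R3 + R4 = 4.840 kΩ appears in parallel with R2.
R2 ‖ (R3+R4) = 4.407 kΩ.
So V_A = 7.28 × 0.2461 = 1.791 V.

V_A ≈ 1.79 V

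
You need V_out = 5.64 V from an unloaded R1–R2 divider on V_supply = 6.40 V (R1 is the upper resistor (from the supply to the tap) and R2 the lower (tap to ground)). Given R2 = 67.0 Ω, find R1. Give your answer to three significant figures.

R1 ≈ 9.03 Ω

V_out/V_supply = R2/(R1+R2) = 0.8812.
So R1 = R2 · (V_supply/V_out − 1) = 67.0 × (6.40/5.64 − 1) = 67.0 × 0.1348 = 9.028 Ω.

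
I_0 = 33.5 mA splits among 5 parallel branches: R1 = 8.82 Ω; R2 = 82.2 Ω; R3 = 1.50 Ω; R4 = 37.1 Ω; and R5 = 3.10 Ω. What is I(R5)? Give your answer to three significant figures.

I ≈ 9.46 mA

Conductances: ΣG = 1/8.82 + 1/82.2 + 1/1.50 + 1/37.1 + 1/3.10 = 1.142 (1/Ω).
R5 takes the fraction G_k/ΣG = 0.3226/1.142 = 0.2825, so I = 33.5 × 0.2825 = 9.465 mA.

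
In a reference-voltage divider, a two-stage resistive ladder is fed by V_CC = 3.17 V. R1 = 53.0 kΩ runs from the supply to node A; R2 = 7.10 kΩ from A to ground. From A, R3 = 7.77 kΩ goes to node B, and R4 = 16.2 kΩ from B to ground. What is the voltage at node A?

V_A ≈ 0.297 V

The second stage (R3 + R4 = 23.97 kΩ) loads node A in parallel with R2.
R2 ‖ (R3+R4) = 5.478 kΩ.
V_A = 3.17 × 5.478/(53.0 + 5.478) = 0.2969 V.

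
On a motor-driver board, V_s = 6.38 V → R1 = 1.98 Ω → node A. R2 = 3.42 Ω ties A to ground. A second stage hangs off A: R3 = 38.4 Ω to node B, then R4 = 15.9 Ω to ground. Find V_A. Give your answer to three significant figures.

V_A ≈ 3.95 V

Looking into the second stage from A: R3 + R4 = 54.30 Ω appears in parallel with R2.
Effective lower resistance at A: R2 ‖ 54.30 = 3.217 Ω.
So V_A = 6.38 × 0.6190 = 3.949 V.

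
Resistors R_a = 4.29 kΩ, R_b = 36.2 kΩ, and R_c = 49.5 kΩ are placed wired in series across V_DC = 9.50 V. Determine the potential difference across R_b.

ΣR = 4.29 + 36.2 + 49.5 = 89.99 kΩ.
By the voltage-divider rule, V = 9.50 × 36.20/89.99 = 3.822 V.

V ≈ 3.82 V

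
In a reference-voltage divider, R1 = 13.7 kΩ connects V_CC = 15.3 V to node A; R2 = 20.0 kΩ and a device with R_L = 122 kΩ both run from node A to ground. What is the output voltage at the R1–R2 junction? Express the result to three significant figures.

R2 ‖ R_L = (20.0 × 122)/(20.0 + 122) = 17.18 kΩ.
Voltage divider with the loaded lower leg: V_out = 15.3 × 17.18/(13.7 + 17.18) = 15.3 × 0.5564 = 8.513 V.
(Unloaded it would be 9.08 V; the load pulls it down.)

V_out ≈ 8.51 V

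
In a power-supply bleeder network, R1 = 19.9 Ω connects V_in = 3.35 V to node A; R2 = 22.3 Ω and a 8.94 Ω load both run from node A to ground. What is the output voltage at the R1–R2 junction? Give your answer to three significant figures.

V_out ≈ 0.813 V

First combine the lower leg with the load: R2 ‖ R_L = 6.382 Ω.
Voltage divider with the loaded lower leg: V_out = 3.35 × 6.382/(19.9 + 6.382) = 3.35 × 0.2428 = 0.8134 V.
(Unloaded it would be 1.77 V; the load pulls it down.)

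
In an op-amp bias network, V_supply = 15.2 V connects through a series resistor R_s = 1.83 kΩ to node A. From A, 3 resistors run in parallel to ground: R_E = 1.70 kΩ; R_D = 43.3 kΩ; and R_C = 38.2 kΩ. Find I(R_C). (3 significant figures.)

I ≈ 0.184 mA

Combine the parallel branches: R_p = (1/1.70 + 1/43.3 + 1/38.2)⁻¹ = 1.569 kΩ.
V_A = 15.2 × 1.569/3.399 = 7.015 V.
I(R_C) = V_A / R_C = 7.015/38.2 = 0.1837 mA.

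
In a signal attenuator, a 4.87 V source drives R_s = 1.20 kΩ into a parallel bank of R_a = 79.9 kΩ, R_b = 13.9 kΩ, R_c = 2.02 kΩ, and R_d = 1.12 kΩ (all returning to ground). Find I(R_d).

Combine the parallel branches: R_p = (1/79.9 + 1/13.9 + 1/2.02 + 1/1.12)⁻¹ = 0.6792 kΩ.
V_A by voltage divider: V_A = 4.87 × 0.6792/(1.20 + 0.6792) = 1.760 V.
I(R_d) = V_A / R_d = 1.760/1.12 = 1.572 mA.

I ≈ 1.57 mA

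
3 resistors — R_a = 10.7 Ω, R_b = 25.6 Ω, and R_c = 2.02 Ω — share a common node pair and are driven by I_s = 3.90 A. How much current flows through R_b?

Conductances: ΣG = 1/10.7 + 1/25.6 + 1/2.02 = 0.6276 (1/Ω).
Current divider: I(R_b) = I_s · G_k/ΣG = 3.90 × (0.03906/0.6276) = 3.90 × 0.06224 = 0.2428 A.

I ≈ 0.243 A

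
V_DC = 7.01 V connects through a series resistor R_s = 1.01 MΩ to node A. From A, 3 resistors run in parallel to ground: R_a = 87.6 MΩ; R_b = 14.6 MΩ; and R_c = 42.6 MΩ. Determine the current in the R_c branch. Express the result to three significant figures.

I ≈ 0.149 µA

Parallel bank: R_p = 1/(1/87.6 + 1/14.6 + 1/42.6) = 9.673 MΩ.
Node voltage V_A = V_DC · R_p/(R_s + R_p) = 7.01 × 0.9055 = 6.347 V.
Branch current I = V_A/R_c = 6.347/42.6 = 0.1490 µA.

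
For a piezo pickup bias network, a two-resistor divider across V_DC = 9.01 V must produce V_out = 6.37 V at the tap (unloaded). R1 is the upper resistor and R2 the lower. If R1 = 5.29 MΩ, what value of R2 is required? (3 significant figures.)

Required fraction k = V_out/V_DC = 0.7070.
So R2 = R1 · V_out/(V_DC − V_out) = 5.29 × 6.37/(9.01 − 6.37) = 5.29 × 2.413 = 12.76 MΩ.

R2 ≈ 12.8 MΩ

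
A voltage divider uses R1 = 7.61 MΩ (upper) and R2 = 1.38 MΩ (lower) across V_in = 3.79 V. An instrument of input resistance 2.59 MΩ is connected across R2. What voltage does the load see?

R2 ‖ R_L = (1.38 × 2.59)/(1.38 + 2.59) = 0.9003 MΩ.
Now apply the divider: V_out = 3.79 × 0.1058 = 0.4009 V.

V_out ≈ 0.401 V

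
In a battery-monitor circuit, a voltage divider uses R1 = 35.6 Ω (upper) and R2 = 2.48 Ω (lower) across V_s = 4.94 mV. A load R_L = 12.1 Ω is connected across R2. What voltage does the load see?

V_out ≈ 0.270 mV

The load sits in parallel with R2, giving an effective lower resistance R2' = R2·R_L/(R2+R_L) = 2.058 Ω.
Now apply the divider: V_out = 4.94 × 0.05465 = 0.2700 mV.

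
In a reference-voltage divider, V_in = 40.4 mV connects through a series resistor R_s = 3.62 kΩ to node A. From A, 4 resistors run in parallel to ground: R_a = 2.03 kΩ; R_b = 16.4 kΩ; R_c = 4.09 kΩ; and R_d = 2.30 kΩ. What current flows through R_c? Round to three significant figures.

Parallel bank: R_p = 1/(1/2.03 + 1/16.4 + 1/4.09 + 1/2.30) = 0.8111 kΩ.
V_A = 40.4 × 0.8111/4.431 = 7.395 mV.
Branch current I = V_A/R_c = 7.395/4.09 = 1.808 µA.
(Check via current divider: I_total = 9.117 µA; share G_k/ΣG = 0.1983 → same result.)

I ≈ 1.81 µA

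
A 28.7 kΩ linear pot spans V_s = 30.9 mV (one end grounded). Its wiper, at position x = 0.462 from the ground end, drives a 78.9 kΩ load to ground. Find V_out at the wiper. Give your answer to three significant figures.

V_out ≈ 13.1 mV

Lower segment x·R_p = 13.26 kΩ; upper segment (1−x)·R_p = 15.44 kΩ.
(x·R_p) ‖ R_L = 11.35 kΩ.
Then V_out = V_s · 11.35/(15.44 + 11.35) = 13.09 mV.
(Unloaded: V_out = x·V_s = 14.3 mV.)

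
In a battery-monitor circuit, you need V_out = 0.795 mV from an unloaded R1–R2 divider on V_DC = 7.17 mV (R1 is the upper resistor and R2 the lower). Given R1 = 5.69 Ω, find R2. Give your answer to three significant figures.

Required fraction k = V_out/V_DC = 0.1109.
R2 = R1 · 0.1109/(1 − 0.1109) = 0.7096 Ω.

R2 ≈ 0.710 Ω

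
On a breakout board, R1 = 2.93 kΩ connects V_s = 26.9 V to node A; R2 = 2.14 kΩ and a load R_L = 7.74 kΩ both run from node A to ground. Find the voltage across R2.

R2 ‖ R_L = (2.14 × 7.74)/(2.14 + 7.74) = 1.676 kΩ.
Now apply the divider: V_out = 26.9 × 0.3639 = 9.790 V.

V_out ≈ 9.79 V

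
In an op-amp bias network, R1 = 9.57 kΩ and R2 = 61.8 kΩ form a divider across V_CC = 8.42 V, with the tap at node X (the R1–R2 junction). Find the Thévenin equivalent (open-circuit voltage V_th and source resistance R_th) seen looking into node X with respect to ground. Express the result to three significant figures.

V_th ≈ 7.29 V, R_th ≈ 8.29 kΩ

With X open, the divider is unloaded: V_th = 8.42 × 61.8/71.37 = 7.291 V.
Zeroing V_CC shorts the top of R1 to ground, so R_th = R1 ‖ R2 = 8.287 kΩ.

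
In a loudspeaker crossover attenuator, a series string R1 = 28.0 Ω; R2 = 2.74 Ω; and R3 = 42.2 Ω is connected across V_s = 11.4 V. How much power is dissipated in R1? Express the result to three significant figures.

Series current I = V_s/ΣR = 11.4/72.94 = 0.1563 A.
P(R1) = I²·R1 = (0.1563)² × 28.0 = 0.6840 W.

P ≈ 0.684 W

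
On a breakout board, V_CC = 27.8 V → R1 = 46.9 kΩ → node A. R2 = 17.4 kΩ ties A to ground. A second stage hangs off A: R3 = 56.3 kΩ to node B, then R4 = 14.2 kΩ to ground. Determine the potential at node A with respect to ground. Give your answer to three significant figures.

V_A ≈ 6.38 V

The second stage (R3 + R4 = 70.50 kΩ) loads node A in parallel with R2.
Effective lower resistance at A: R2 ‖ 70.50 = 13.96 kΩ.
First divider: V_A = V_CC · 13.96/(46.9 + 13.96) = 6.375 V.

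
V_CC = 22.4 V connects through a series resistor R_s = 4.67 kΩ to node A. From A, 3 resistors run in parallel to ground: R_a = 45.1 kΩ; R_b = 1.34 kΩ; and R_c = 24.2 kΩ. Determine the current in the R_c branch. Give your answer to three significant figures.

Combine the parallel branches: R_p = (1/45.1 + 1/1.34 + 1/24.2)⁻¹ = 1.235 kΩ.
V_A = 22.4 × 1.235/5.905 = 4.685 V.
I(R_c) = V_A / R_c = 4.685/24.2 = 0.1936 mA.

I ≈ 0.194 mA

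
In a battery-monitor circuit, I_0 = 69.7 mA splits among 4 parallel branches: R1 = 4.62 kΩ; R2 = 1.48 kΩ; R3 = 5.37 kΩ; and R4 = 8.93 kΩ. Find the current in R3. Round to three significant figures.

Conductances: ΣG = 1/4.62 + 1/1.48 + 1/5.37 + 1/8.93 = 1.190 (1/kΩ).
Current divider: I(R3) = I_0 · G_k/ΣG = 69.7 × (0.1862/1.190) = 69.7 × 0.1564 = 10.90 mA.

I ≈ 10.9 mA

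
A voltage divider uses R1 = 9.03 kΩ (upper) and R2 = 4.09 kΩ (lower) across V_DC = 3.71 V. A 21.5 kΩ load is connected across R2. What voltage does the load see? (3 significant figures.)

First combine the lower leg with the load: R2 ‖ R_L = 3.436 kΩ.
Then V_out = V_DC · R2'/(R1 + R2') = 3.71 × 3.436/12.47 = 1.023 V.

V_out ≈ 1.02 V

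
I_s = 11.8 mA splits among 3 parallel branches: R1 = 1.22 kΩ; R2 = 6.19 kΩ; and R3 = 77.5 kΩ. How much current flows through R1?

I ≈ 9.73 mA

Total conductance ΣG = 1/1.22 + 1/6.19 + 1/77.5 = 0.9941 (units of 1/kΩ).
R1 takes the fraction G_k/ΣG = 0.8197/0.9941 = 0.8245, so I = 11.8 × 0.8245 = 9.729 mA.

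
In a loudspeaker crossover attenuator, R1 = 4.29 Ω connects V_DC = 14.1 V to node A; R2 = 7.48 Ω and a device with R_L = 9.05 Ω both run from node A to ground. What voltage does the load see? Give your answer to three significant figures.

V_out ≈ 6.89 V

The load sits in parallel with R2, giving an effective lower resistance R2' = R2·R_L/(R2+R_L) = 4.095 Ω.
Voltage divider with the loaded lower leg: V_out = 14.1 × 4.095/(4.29 + 4.095) = 14.1 × 0.4884 = 6.886 V.
(Unloaded it would be 8.96 V; the load pulls it down.)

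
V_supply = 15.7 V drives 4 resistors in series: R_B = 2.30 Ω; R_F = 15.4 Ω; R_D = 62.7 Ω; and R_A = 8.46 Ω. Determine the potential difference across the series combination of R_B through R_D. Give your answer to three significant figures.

ΣR = 2.30 + 15.4 + 62.7 + 8.46 = 88.86 Ω.
R_{R_B..R_D} = 2.30 + 15.4 + 62.7 = 80.40 Ω.
V = V_supply · R/ΣR = 15.7 × 0.9048 = 14.21 V.

V ≈ 14.2 V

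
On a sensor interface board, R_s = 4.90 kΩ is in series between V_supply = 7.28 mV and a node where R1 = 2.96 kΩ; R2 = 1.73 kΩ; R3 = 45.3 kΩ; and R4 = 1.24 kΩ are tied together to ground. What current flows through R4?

I ≈ 0.615 µA

Parallel bank: R_p = 1/(1/2.96 + 1/1.73 + 1/45.3 + 1/1.24) = 0.5733 kΩ.
V_A by voltage divider: V_A = 7.28 × 0.5733/(4.90 + 0.5733) = 0.7625 mV.
Branch current I = V_A/R4 = 0.7625/1.24 = 0.6149 µA.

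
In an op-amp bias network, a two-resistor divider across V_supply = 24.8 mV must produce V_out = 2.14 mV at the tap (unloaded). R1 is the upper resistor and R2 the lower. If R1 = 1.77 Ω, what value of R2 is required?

V_out/V_supply = R2/(R1+R2) = 0.08629.
Rearranging, R2 = R1·k/(1−k) = 1.77 × 0.09444 = 0.1672 Ω.

R2 ≈ 0.167 Ω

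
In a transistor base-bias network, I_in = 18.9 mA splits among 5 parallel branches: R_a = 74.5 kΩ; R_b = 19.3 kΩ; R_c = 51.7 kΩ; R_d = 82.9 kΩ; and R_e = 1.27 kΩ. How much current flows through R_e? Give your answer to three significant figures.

I ≈ 16.8 mA

ΣG = 1/74.5 + 1/19.3 + 1/51.7 + 1/82.9 + 1/1.27 = 0.8840.
R_e takes the fraction G_k/ΣG = 0.7874/0.8840 = 0.8907, so I = 18.9 × 0.8907 = 16.83 mA.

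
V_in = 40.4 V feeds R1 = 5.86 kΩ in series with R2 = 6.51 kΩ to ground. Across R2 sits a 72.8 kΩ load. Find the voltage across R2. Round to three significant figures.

V_out ≈ 20.4 V

R2 ‖ R_L = (6.51 × 72.8)/(6.51 + 72.8) = 5.976 kΩ.
Now apply the divider: V_out = 40.4 × 0.5049 = 20.40 V.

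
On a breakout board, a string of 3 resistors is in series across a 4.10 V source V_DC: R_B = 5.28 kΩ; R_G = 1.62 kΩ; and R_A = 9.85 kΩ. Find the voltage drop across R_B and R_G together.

ΣR = 5.28 + 1.62 + 9.85 = 16.75 kΩ.
R_{R_B..R_G} = 5.28 + 1.62 = 6.900 kΩ.
Voltage divider: V = V_DC · (6.900 / 16.75) = 4.10 × 0.4119 = 1.689 V.

V ≈ 1.69 V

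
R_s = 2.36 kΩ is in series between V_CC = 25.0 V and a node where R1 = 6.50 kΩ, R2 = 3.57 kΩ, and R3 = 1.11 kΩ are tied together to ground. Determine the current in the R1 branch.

I ≈ 0.927 mA

Equivalent of the parallel group: R_p = 0.7491 kΩ.
Node voltage V_A = V_CC · R_p/(R_s + R_p) = 25.0 × 0.2409 = 6.024 V.
Branch current I = V_A/R1 = 6.024/6.50 = 0.9267 mA.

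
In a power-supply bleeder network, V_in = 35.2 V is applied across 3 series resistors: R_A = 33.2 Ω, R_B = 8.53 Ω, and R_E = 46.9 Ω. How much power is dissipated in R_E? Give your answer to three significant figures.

The common current is I = 35.2/88.63 = 0.3972 A.
P(R_E) = I²·R_E = (0.3972)² × 46.9 = 7.398 W.

P ≈ 7.40 W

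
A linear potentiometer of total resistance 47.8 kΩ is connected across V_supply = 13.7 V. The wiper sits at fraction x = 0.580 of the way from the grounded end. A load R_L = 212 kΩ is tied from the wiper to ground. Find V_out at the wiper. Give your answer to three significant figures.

The pot divides into 20.08 kΩ above the wiper and 27.72 kΩ below.
(x·R_p) ‖ R_L = 24.52 kΩ.
V_out = 13.7 × 24.52/(20.08 + 24.52) = 7.532 V.

V_out ≈ 7.53 V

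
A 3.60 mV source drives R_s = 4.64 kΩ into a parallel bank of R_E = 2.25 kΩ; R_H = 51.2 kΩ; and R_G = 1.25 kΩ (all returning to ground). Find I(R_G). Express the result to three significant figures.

Parallel bank: R_p = 1/(1/2.25 + 1/51.2 + 1/1.25) = 0.7912 kΩ.
V_A = 3.60 × 0.7912/5.431 = 0.5244 mV.
I(R_G) = V_A / R_G = 0.5244/1.25 = 0.4195 µA.
(Check via current divider: I_total = 0.6628 µA; share G_k/ΣG = 0.6329 → same result.)

I ≈ 0.420 µA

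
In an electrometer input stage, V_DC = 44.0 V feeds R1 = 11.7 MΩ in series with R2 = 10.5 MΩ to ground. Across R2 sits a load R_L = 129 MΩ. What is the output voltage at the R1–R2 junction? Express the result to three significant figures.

V_out ≈ 20.0 V

The load sits in parallel with R2, giving an effective lower resistance R2' = R2·R_L/(R2+R_L) = 9.710 MΩ.
Then V_out = V_DC · R2'/(R1 + R2') = 44.0 × 9.710/21.41 = 19.95 V.
(Unloaded it would be 20.8 V; the load pulls it down.)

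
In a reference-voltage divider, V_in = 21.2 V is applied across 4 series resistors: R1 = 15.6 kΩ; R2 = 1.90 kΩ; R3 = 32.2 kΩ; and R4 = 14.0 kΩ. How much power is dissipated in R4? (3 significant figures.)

P ≈ 1.55 mW

Series current I = V_in/ΣR = 21.2/63.70 = 0.3328 mA.
P = I²R = 0.1108 × 14.0 = 1.551 mW.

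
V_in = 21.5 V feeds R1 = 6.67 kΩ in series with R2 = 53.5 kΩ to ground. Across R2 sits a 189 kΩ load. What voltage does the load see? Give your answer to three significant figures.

First combine the lower leg with the load: R2 ‖ R_L = 41.70 kΩ.
Voltage divider with the loaded lower leg: V_out = 21.5 × 41.70/(6.67 + 41.70) = 21.5 × 0.8621 = 18.54 V.

V_out ≈ 18.5 V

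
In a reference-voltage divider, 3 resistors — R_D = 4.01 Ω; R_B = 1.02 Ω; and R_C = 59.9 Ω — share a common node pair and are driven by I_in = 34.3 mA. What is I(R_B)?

I ≈ 27.0 mA

ΣG = 1/4.01 + 1/1.02 + 1/59.9 = 1.246.
By the current-divider rule, I = I_in · G_k/ΣG = 34.3 × 0.7865 = 26.98 mA.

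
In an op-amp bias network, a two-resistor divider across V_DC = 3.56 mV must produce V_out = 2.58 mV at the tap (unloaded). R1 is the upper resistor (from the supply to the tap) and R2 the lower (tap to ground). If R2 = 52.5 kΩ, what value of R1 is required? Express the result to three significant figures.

R1 ≈ 19.9 kΩ

V_out/V_DC = R2/(R1+R2) = 0.7247.
So R1 = R2 · (V_DC/V_out − 1) = 52.5 × (3.56/2.58 − 1) = 52.5 × 0.3798 = 19.94 kΩ.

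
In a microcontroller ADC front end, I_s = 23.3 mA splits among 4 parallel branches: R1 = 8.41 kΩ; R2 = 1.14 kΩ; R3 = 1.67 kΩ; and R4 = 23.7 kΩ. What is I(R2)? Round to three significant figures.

ΣG = 1/8.41 + 1/1.14 + 1/1.67 + 1/23.7 = 1.637.
R2 takes the fraction G_k/ΣG = 0.8772/1.637 = 0.5358, so I = 23.3 × 0.5358 = 12.48 mA.

I ≈ 12.5 mA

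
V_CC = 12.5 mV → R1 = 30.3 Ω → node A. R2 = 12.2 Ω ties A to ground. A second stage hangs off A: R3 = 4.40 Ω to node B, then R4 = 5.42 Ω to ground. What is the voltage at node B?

V_B ≈ 1.05 mV

Looking into the second stage from A: R3 + R4 = 9.820 Ω appears in parallel with R2.
R2 ‖ (R3+R4) = 5.441 Ω.
V_A = 12.5 × 5.441/(30.3 + 5.441) = 1.903 mV.
Then the unloaded second divider: V_B = V_A × R4/(R3+R4) = 1.903 × 0.5519 = 1.050 mV.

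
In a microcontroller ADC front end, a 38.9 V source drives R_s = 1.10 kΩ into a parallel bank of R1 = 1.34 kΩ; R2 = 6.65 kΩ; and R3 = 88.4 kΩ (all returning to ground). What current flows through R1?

I ≈ 14.5 mA

Parallel bank: R_p = 1/(1/1.34 + 1/6.65 + 1/88.4) = 1.101 kΩ.
V_A = 38.9 × 1.101/2.201 = 19.46 V.
I(R1) = V_A / R1 = 19.46/1.34 = 14.52 mA.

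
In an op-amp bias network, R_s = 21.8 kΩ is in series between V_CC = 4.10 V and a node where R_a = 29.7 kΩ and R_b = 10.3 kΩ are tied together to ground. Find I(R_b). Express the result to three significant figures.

I ≈ 0.103 mA

Combine the parallel branches: R_p = (1/29.7 + 1/10.3)⁻¹ = 7.648 kΩ.
V_A by voltage divider: V_A = 4.10 × 7.648/(21.8 + 7.648) = 1.065 V.
I(R_b) = V_A / R_b = 1.065/10.3 = 0.1034 mA.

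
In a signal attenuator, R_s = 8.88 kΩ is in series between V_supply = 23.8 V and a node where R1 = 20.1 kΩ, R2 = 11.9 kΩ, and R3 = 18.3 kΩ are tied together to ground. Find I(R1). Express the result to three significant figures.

I ≈ 0.443 mA

Equivalent of the parallel group: R_p = 5.307 kΩ.
V_A by voltage divider: V_A = 23.8 × 5.307/(8.88 + 5.307) = 8.903 V.
I(R1) = V_A / R1 = 8.903/20.1 = 0.4429 mA.
(Equivalently: I_total = 1.678 mA, then current-divider fraction G_k/ΣG = 0.2640.)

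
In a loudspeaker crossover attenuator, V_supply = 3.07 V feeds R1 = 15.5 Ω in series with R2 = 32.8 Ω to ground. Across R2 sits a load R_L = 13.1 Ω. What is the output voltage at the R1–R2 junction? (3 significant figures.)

V_out ≈ 1.16 V

R2 ‖ R_L = (32.8 × 13.1)/(32.8 + 13.1) = 9.361 Ω.
Now apply the divider: V_out = 3.07 × 0.3765 = 1.156 V.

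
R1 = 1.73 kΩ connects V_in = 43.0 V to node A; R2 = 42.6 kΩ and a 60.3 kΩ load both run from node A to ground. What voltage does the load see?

First combine the lower leg with the load: R2 ‖ R_L = 24.96 kΩ.
Voltage divider with the loaded lower leg: V_out = 43.0 × 24.96/(1.73 + 24.96) = 43.0 × 0.9352 = 40.21 V.

V_out ≈ 40.2 V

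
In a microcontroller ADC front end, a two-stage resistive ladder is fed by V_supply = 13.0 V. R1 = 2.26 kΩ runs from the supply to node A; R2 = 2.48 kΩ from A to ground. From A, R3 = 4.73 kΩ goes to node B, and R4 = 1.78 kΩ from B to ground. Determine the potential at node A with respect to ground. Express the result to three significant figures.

V_A ≈ 5.76 V

Looking into the second stage from A: R3 + R4 = 6.510 kΩ appears in parallel with R2.
R2 ‖ (R3+R4) = 1.796 kΩ.
V_A = 13.0 × 1.796/(2.26 + 1.796) = 5.756 V.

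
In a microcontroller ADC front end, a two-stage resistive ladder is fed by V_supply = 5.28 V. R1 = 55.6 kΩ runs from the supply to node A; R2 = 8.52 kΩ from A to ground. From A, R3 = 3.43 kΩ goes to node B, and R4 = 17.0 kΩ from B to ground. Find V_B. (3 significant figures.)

V_B ≈ 0.429 V

Node A sees R2 in parallel with the series input of stage 2, R3 + R4 = 20.43 kΩ.
Effective lower resistance at A: R2 ‖ 20.43 = 6.013 kΩ.
First divider: V_A = V_supply · 6.013/(55.6 + 6.013) = 0.5153 V.
Stage 2 is unloaded, so V_B = V_A · R4/(R3+R4) = 0.5153 × 17.0/20.43 = 0.4288 V.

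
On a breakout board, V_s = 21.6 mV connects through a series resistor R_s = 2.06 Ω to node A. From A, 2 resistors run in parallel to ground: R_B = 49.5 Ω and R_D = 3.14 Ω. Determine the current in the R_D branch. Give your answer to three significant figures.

Equivalent of the parallel group: R_p = 2.953 Ω.
Node voltage V_A = V_s · R_p/(R_s + R_p) = 21.6 × 0.5890 = 12.72 mV.
Branch current I = V_A/R_D = 12.72/3.14 = 4.052 mA.

I ≈ 4.05 mA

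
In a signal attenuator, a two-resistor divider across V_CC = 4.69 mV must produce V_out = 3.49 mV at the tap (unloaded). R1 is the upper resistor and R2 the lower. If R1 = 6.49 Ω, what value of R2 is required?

The divider ratio is R2/(R1+R2) = 3.49/4.69 = 0.7441.
So R2 = R1 · V_out/(V_CC − V_out) = 6.49 × 3.49/(4.69 − 3.49) = 6.49 × 2.908 = 18.88 Ω.

R2 ≈ 18.9 Ω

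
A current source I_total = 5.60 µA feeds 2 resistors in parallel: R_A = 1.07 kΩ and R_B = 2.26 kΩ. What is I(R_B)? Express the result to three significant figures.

I ≈ 1.80 µA

Two-branch current divider: I_k = I_total · R_other/(R_1 + R_2).
So I = 5.60 × 1.07/3.330 = 1.799 µA.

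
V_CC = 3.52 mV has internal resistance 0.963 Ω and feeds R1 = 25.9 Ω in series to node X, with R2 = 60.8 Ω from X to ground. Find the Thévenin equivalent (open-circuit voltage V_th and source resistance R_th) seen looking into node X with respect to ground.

V_th ≈ 2.44 mV, R_th ≈ 18.6 Ω

R1' = 0.963 + 25.9 = 26.86 Ω (source resistance + R1).
With X open, the divider is unloaded: V_th = 3.52 × 60.8/87.66 = 2.441 mV.
Zeroing V_CC shorts the top of R1' to ground, so R_th = R1' ‖ R2 = 18.63 Ω.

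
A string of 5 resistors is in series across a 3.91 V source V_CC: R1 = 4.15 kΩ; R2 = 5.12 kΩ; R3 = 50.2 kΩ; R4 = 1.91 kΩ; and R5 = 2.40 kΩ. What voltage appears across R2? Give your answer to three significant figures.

V ≈ 0.314 V

Series total: ΣR = 4.15 + 5.12 + 50.2 + 1.91 + 2.40 = 63.78 kΩ.
Voltage divider: V = V_CC · (5.120 / 63.78) = 3.91 × 0.08028 = 0.3139 V.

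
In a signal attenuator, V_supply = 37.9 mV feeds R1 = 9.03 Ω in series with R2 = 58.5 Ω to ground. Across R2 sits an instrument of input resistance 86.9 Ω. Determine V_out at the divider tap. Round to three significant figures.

V_out ≈ 30.1 mV

First combine the lower leg with the load: R2 ‖ R_L = 34.96 Ω.
Now apply the divider: V_out = 37.9 × 0.7947 = 30.12 mV.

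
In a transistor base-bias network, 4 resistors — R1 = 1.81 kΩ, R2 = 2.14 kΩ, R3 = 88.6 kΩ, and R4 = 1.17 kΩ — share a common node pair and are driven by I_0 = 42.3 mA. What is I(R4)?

Total conductance ΣG = 1/1.81 + 1/2.14 + 1/88.6 + 1/1.17 = 1.886 (units of 1/kΩ).
R4 takes the fraction G_k/ΣG = 0.8547/1.886 = 0.4532, so I = 42.3 × 0.4532 = 19.17 mA.

I ≈ 19.2 mA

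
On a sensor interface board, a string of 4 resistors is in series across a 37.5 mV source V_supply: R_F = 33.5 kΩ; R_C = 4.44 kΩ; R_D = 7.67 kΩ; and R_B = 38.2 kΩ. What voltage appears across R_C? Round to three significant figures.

Total series resistance ΣR = 33.5 + 4.44 + 7.67 + 38.2 = 83.81 kΩ.
Voltage divider: V = V_supply · (4.440 / 83.81) = 37.5 × 0.05298 = 1.987 mV.

V ≈ 1.99 mV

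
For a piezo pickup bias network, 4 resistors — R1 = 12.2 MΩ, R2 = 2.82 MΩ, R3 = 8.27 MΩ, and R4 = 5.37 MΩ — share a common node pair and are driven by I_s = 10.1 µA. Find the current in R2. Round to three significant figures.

Total conductance ΣG = 1/12.2 + 1/2.82 + 1/8.27 + 1/5.37 = 0.7437 (units of 1/MΩ).
Current divider: I(R2) = I_s · G_k/ΣG = 10.1 × (0.3546/0.7437) = 10.1 × 0.4768 = 4.816 µA.

I ≈ 4.82 µA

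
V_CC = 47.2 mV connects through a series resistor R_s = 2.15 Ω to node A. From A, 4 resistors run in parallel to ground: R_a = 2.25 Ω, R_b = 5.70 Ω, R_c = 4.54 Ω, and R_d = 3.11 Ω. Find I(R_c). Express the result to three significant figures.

Parallel bank: R_p = 1/(1/2.25 + 1/5.70 + 1/4.54 + 1/3.11) = 0.8608 Ω.
V_A = 47.2 × 0.8608/3.011 = 13.49 mV.
I(R_c) = V_A / R_c = 13.49/4.54 = 2.972 mA.
(Equivalently: I_total = 15.68 mA, then current-divider fraction G_k/ΣG = 0.1896.)

I ≈ 2.97 mA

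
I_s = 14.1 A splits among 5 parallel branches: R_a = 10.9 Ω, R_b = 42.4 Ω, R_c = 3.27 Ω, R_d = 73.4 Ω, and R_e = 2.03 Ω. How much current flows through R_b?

I ≈ 0.359 A

Conductances: ΣG = 1/10.9 + 1/42.4 + 1/3.27 + 1/73.4 + 1/2.03 = 0.9274 (1/Ω).
Current divider: I(R_b) = I_s · G_k/ΣG = 14.1 × (0.02358/0.9274) = 14.1 × 0.02543 = 0.3586 A.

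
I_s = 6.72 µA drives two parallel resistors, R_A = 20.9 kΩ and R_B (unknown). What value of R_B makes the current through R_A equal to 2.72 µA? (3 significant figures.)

R_B ≈ 14.2 kΩ

In a two-way split, I_A/I_s = R_B/(R_A + R_B).
2.72/6.72 = R_B/(R_A + R_B) → R_B = R_A · (0.4048)/(1 − 0.4048) = 20.9 × 0.6800 = 14.21 kΩ.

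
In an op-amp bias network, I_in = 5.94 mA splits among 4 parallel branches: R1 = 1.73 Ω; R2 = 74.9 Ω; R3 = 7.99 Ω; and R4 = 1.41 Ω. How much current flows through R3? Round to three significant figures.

I ≈ 0.521 mA

Total conductance ΣG = 1/1.73 + 1/74.9 + 1/7.99 + 1/1.41 = 1.426 (units of 1/Ω).
By the current-divider rule, I = I_in · G_k/ΣG = 5.94 × 0.08778 = 0.5214 mA.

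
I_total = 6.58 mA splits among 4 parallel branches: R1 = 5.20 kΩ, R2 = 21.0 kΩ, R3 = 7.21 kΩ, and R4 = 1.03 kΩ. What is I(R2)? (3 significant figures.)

I ≈ 0.232 mA

Conductances: ΣG = 1/5.20 + 1/21.0 + 1/7.21 + 1/1.03 = 1.349 (1/kΩ).
By the current-divider rule, I = I_total · G_k/ΣG = 6.58 × 0.03529 = 0.2322 mA.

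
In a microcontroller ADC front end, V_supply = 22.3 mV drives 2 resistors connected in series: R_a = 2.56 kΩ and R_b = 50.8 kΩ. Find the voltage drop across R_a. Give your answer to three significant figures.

Total series resistance ΣR = 2.56 + 50.8 = 53.36 kΩ.
Voltage divider: V = V_supply · (2.560 / 53.36) = 22.3 × 0.04798 = 1.070 mV.

V ≈ 1.07 mV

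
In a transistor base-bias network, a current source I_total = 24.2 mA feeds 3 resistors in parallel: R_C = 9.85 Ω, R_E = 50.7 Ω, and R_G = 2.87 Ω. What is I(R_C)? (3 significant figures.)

I ≈ 5.23 mA

Conductances: ΣG = 1/9.85 + 1/50.7 + 1/2.87 = 0.4697 (1/Ω).
Current divider: I(R_C) = I_total · G_k/ΣG = 24.2 × (0.1015/0.4697) = 24.2 × 0.2162 = 5.231 mA.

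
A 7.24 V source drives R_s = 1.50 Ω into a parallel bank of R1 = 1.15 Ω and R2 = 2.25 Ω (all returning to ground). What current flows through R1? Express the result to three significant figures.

I ≈ 2.12 A

Equivalent of the parallel group: R_p = 0.7610 Ω.
V_A = 7.24 × 0.7610/2.261 = 2.437 V.
I(R1) = V_A / R1 = 2.437/1.15 = 2.119 A.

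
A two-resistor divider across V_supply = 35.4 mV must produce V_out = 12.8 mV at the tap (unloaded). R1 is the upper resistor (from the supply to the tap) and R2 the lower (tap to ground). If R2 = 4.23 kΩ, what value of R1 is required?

The divider ratio is R2/(R1+R2) = 12.8/35.4 = 0.3616.
So R1 = R2 · (V_supply/V_out − 1) = 4.23 × (35.4/12.8 − 1) = 4.23 × 1.766 = 7.469 kΩ.

R1 ≈ 7.47 kΩ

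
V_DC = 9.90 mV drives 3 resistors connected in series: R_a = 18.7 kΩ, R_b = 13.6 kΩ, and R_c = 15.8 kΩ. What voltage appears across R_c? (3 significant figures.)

V ≈ 3.25 mV

Total series resistance ΣR = 18.7 + 13.6 + 15.8 = 48.10 kΩ.
V = V_DC · R/ΣR = 9.90 × 0.3285 = 3.252 mV.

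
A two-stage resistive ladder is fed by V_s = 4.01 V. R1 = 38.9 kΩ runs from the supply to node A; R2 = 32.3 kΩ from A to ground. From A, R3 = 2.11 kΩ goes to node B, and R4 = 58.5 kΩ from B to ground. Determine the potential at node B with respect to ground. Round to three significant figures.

V_B ≈ 1.36 V

Looking into the second stage from A: R3 + R4 = 60.61 kΩ appears in parallel with R2.
R2 ‖ (R3+R4) = 21.07 kΩ.
First divider: V_A = V_s · 21.07/(38.9 + 21.07) = 1.409 V.
V_B = V_A × 0.9652 = 1.360 V.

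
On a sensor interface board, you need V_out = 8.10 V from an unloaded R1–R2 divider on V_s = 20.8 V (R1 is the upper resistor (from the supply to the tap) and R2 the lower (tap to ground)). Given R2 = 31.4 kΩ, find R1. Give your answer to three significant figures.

R1 ≈ 49.2 kΩ

V_out/V_s = R2/(R1+R2) = 0.3894.
So R1 = R2 · (V_s/V_out − 1) = 31.4 × (20.8/8.10 − 1) = 31.4 × 1.568 = 49.23 kΩ.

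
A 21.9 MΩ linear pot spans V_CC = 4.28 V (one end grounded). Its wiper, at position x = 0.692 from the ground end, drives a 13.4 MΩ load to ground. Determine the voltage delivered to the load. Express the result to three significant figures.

V_out ≈ 2.20 V

Split the track: R_lower = x·R_p = 15.15 MΩ, R_upper = (1−x)·R_p = 6.745 MΩ.
R_L loads the lower segment: effective lower R = 7.112 MΩ.
Then V_out = V_CC · 7.112/(6.745 + 7.112) = 2.197 V.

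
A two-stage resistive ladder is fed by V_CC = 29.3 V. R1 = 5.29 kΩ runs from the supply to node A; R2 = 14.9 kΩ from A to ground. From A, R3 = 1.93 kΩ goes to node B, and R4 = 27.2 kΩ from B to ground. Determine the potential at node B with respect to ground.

Looking into the second stage from A: R3 + R4 = 29.13 kΩ appears in parallel with R2.
Effective lower resistance at A: R2 ‖ 29.13 = 9.858 kΩ.
V_A = 29.3 × 9.858/(5.29 + 9.858) = 19.07 V.
Stage 2 is unloaded, so V_B = V_A · R4/(R3+R4) = 19.07 × 27.2/29.13 = 17.80 V.

V_B ≈ 17.8 V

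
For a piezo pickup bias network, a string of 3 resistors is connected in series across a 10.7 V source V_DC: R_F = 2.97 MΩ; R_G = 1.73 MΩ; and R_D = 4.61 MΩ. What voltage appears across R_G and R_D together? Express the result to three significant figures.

V ≈ 7.29 V

ΣR = 2.97 + 1.73 + 4.61 = 9.310 MΩ.
R_{R_G..R_D} = 1.73 + 4.61 = 6.340 MΩ.
By the voltage-divider rule, V = 10.7 × 6.340/9.310 = 7.287 V.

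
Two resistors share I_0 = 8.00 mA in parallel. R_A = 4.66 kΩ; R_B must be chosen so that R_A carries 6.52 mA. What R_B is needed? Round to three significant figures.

R_B ≈ 20.5 kΩ

Two-branch current divider: I_A = I_0 · R_B/(R_A + R_B).
With f = 0.8150, R_B = R_A · f/(1−f) = 4.66 × 4.405 = 20.53 kΩ.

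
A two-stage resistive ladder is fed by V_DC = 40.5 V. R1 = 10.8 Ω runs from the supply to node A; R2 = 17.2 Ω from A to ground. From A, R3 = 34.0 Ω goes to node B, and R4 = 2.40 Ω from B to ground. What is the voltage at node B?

V_B ≈ 1.39 V

Node A sees R2 in parallel with the series input of stage 2, R3 + R4 = 36.40 Ω.
R2 ‖ (R3+R4) = 11.68 Ω.
First divider: V_A = V_DC · 11.68/(10.8 + 11.68) = 21.04 V.
Stage 2 is unloaded, so V_B = V_A · R4/(R3+R4) = 21.04 × 2.40/36.40 = 1.387 V.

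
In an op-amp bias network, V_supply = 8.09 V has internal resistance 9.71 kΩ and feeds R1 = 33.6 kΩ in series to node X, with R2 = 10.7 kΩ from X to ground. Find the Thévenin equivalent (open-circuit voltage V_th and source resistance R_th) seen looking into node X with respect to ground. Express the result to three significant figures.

V_th ≈ 1.60 V, R_th ≈ 8.58 kΩ

R1' = 9.71 + 33.6 = 43.31 kΩ (source resistance + R1).
V_th is the unloaded tap voltage: V_supply · R2/(R1'+R2) = 8.09 × 0.1981 = 1.603 V.
With V_supply suppressed (replaced by a short), R_th = R1' ‖ R2 = (43.31 × 10.7)/(43.31 + 10.7) = 8.580 kΩ.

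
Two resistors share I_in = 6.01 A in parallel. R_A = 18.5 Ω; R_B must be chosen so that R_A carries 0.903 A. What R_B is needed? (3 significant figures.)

R_B ≈ 3.27 Ω

The fraction through R_A equals R_B/(R_A+R_B).
With f = 0.1502, R_B = R_A · f/(1−f) = 18.5 × 0.1768 = 3.271 Ω.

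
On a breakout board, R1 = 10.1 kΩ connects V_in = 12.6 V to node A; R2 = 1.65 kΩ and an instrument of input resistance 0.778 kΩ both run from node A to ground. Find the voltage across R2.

R2 ‖ R_L = (1.65 × 0.778)/(1.65 + 0.778) = 0.5287 kΩ.
Then V_out = V_in · R2'/(R1 + R2') = 12.6 × 0.5287/10.63 = 0.6268 V.

V_out ≈ 0.627 V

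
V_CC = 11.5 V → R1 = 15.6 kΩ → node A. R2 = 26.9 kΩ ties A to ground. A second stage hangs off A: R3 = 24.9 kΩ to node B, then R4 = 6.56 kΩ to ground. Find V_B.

The second stage (R3 + R4 = 31.46 kΩ) loads node A in parallel with R2.
R2 ‖ (R3+R4) = 14.50 kΩ.
V_A = 11.5 × 14.50/(15.6 + 14.50) = 5.540 V.
Then the unloaded second divider: V_B = V_A × R4/(R3+R4) = 5.540 × 0.2085 = 1.155 V.

V_B ≈ 1.16 V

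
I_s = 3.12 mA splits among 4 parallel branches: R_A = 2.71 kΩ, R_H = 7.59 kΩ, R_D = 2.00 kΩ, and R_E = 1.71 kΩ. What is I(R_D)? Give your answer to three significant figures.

ΣG = 1/2.71 + 1/7.59 + 1/2.00 + 1/1.71 = 1.586.
R_D takes the fraction G_k/ΣG = 0.5000/1.586 = 0.3153, so I = 3.12 × 0.3153 = 0.9839 mA.

I ≈ 0.984 mA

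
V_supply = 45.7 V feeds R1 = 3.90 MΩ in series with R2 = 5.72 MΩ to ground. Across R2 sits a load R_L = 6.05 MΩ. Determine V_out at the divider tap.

V_out ≈ 19.6 V

First combine the lower leg with the load: R2 ‖ R_L = 2.940 MΩ.
Voltage divider with the loaded lower leg: V_out = 45.7 × 2.940/(3.90 + 2.940) = 45.7 × 0.4298 = 19.64 V.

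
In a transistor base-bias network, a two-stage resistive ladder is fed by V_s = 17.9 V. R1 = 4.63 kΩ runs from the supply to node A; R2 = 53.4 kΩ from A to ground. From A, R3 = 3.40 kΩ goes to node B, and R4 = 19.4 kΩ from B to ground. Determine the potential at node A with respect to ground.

V_A ≈ 13.9 V

Node A sees R2 in parallel with the series input of stage 2, R3 + R4 = 22.80 kΩ.
R2 ‖ (R3+R4) = 15.98 kΩ.
First divider: V_A = V_s · 15.98/(4.63 + 15.98) = 13.88 V.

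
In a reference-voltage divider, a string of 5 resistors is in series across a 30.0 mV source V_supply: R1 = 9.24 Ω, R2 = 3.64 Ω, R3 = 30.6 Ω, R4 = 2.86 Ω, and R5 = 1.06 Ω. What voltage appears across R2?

V ≈ 2.30 mV

Total series resistance ΣR = 9.24 + 3.64 + 30.6 + 2.86 + 1.06 = 47.40 Ω.
V = V_supply · R/ΣR = 30.0 × 0.07679 = 2.304 mV.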